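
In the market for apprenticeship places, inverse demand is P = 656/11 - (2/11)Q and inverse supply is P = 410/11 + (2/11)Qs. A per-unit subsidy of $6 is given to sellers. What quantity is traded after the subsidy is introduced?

Q' = 78

Pre-subsidy: 656/11 - (2/11)Q = 410/11 + (2/11)Q gives Q* = 61.5 and P* = 533/11.
With the subsidy, sellers receive Ps = Pb + 6 for each unit, where Pb is the price buyers pay.
On the curves, Pb = 656/11 - (2/11)Q and Ps = 410/11 + (2/11)Q; the wedge Ps − Pb = 6 gives 410/11 + (2/11)Q − (656/11 - (2/11)Q) = 6, so Q' = 78.
Then Pb = 656/11 − (2/11)·78 = 500/11 and Ps = 410/11 + (2/11)·78 = 566/11.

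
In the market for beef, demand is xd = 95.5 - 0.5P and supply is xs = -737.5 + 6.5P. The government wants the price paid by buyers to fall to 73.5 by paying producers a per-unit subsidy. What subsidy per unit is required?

Required subsidy s = 49 per unit

At a buyer price of 73.5, quantity demanded is 95.5 − 0.5·73.5 = 58.75.
Sellers supply 58.75 only when they receive Ps with -737.5 + 6.5·Ps = 58.75, i.e. Ps = 122.5.
s = Ps − Pb = 122.5 − 73.5 = 49.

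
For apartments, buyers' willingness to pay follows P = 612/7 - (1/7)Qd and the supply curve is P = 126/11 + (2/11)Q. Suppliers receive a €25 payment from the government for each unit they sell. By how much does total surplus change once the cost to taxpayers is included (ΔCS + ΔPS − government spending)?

Pre-subsidy: 612/7 - (1/7)Q = 126/11 + (2/11)Q gives Q* = 234 and P* = 54.
With the subsidy, sellers receive Ps = Pb + 25 for each unit, where Pb is the price buyers pay.
On the curves, Pb = 612/7 - (1/7)Q and Ps = 126/11 + (2/11)Q; the wedge Ps − Pb = 25 gives 126/11 + (2/11)Q − (612/7 - (1/7)Q) = 25, so Q' = 311.
Then Pb = 612/7 − (1/7)·311 = 43 and Ps = 126/11 + (2/11)·311 = 68.
ΔCS = ½(234 + 311)(54 − 43) = 2997.5; ΔPS = ½(234 + 311)(68 − 54) = 3815.
Government spending = 25 × 311 = 7775.
Net change = 2997.5 + 3815 − 7775 = -962.5. The loss equals the DWL triangle ½·25·77.

Net change in total surplus = -€962.5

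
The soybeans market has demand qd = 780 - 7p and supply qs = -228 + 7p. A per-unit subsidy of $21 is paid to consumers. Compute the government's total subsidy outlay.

Government cost = $7339.5

Pre-subsidy: 780 - 7p = -228 + 7p gives p* = 72, q* = 276.
With the rebate, buyers effectively pay pb = ps − 21, where ps is the price sellers receive.
Demand in terms of ps becomes qd = 780 − 7(ps − 21) = 927 - 7ps. Setting this equal to supply: 927 - 7ps = -228 + 7ps, so ps = 82.5.
Buyers pay pb = 82.5 − 21 = 61.5; q' = -228 + 7·82.5 = 349.5.
Government outlay = subsidy × quantity = 21 × 349.5 = 7339.5.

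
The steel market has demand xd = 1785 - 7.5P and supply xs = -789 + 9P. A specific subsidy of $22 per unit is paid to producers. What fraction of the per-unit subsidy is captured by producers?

Pre-subsidy: 1785 - 7.5P = -789 + 9P gives P* = 156, x* = 615.
With the subsidy, sellers receive Ps = Pb + 22 for each unit, where Pb is the price buyers pay.
Supply in terms of Pb becomes xs = -789 + 9(Pb + 22) = -591 + 9Pb. Setting this equal to demand: 1785 - 7.5Pb = -591 + 9Pb, so Pb = 144.
Sellers receive Ps = 144 + 22 = 166; x' = 1785 − 7.5·144 = 705.
Buyers' price falls by P* − Pb = 156 − 144 = 12; sellers' price rises by Ps − P* = 166 − 156 = 10.
So producers capture 10/22 = 5/11 of each unit of subsidy.

Producer share = 5/11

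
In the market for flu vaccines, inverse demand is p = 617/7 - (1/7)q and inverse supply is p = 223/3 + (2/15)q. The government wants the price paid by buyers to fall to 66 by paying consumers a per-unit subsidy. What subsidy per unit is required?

At a buyer price of 66, quantity demanded is 617 − 7·66 = 155.
Sellers supply 155 only when they receive ps = 223/3 + (2/15)·155 = 95.
s = ps − pb = 95 − 66 = 29.

Required subsidy s = 29 per unit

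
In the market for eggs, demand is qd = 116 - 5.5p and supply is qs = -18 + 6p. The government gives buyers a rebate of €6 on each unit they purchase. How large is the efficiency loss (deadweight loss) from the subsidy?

Deadweight loss = 1188/23

Pre-subsidy: 116 - 5.5p = -18 + 6p gives p* = 268/23, q* = 1194/23.
With the rebate, buyers effectively pay pb = ps − 6, where ps is the price sellers receive.
Demand in terms of ps becomes qd = 116 − 5.5(ps − 6) = 149 - 5.5ps. Setting this equal to supply: 149 - 5.5ps = -18 + 6ps, so ps = 334/23.
Buyers pay pb = 334/23 − 6 = 196/23; q' = -18 + 6·(334/23) = 1590/23.
The subsidy expands output by 1590/23 − 1194/23 = 396/23 past the efficient level; on those units the gap between marginal cost and willingness to pay runs from 0 up to 6.
DWL = ½ × 6 × 396/23 = 1188/23.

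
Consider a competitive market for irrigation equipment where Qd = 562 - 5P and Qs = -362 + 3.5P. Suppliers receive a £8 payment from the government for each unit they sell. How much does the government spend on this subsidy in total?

Pre-subsidy: 562 - 5P = -362 + 3.5P gives P* = 1848/17, Q* = 314/17.
With the subsidy, sellers receive Ps = Pb + 8 for each unit, where Pb is the price buyers pay.
Supply in terms of Pb becomes Qs = -362 + 3.5(Pb + 8) = -334 + 3.5Pb. Setting this equal to demand: 562 - 5Pb = -334 + 3.5Pb, so Pb = 1792/17.
Sellers receive Ps = 1792/17 + 8 = 1928/17; Q' = 562 − 5·(1792/17) = 594/17.
Government outlay = subsidy × quantity = 8 × 594/17 = 4752/17.

Government cost = 4752/17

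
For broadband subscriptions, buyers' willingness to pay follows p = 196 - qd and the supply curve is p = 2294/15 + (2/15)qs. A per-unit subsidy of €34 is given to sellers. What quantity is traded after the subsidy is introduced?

Pre-subsidy: 196 - q = 2294/15 + (2/15)q gives q* = 38 and p* = 158.
With the subsidy, sellers receive ps = pb + 34 for each unit, where pb is the price buyers pay.
On the curves, pb = 196 - q and ps = 2294/15 + (2/15)q; the wedge ps − pb = 34 gives 2294/15 + (2/15)q − (196 - q) = 34, so q' = 68.
Then pb = 196 − 1·68 = 128 and ps = 2294/15 + (2/15)·68 = 162.

q' = 68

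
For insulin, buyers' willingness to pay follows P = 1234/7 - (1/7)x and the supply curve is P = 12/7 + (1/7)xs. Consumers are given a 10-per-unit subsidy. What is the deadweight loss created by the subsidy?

Deadweight loss = 175

Pre-subsidy: 1234/7 - (1/7)x = 12/7 + (1/7)x gives x* = 611 and P* = 89.
With the rebate, buyers effectively pay Pb = Ps − 10, where Ps is the price sellers receive.
On the curves, Pb = 1234/7 - (1/7)x and Ps = 12/7 + (1/7)x; the wedge Ps − Pb = 10 gives 12/7 + (1/7)x − (1234/7 - (1/7)x) = 10, so x' = 646.
Then Pb = 1234/7 − (1/7)·646 = 84 and Ps = 12/7 + (1/7)·646 = 94.
The subsidy expands output by 646 − 611 = 35 past the efficient level; on those units the gap between marginal cost and willingness to pay runs from 0 up to 10.
DWL = ½ × 10 × 35 = 175.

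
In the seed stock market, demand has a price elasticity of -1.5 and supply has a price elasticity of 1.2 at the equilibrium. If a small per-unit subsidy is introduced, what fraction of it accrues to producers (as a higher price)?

Producer share = 5/9

For a small subsidy around the equilibrium, the benefit split depends on the relative slopes, which at a point are proportional to the elasticities.
Buyer share = εs/(εs + |εd|) = 1.2/(1.2 + 1.5) = 4/9; seller share = |εd|/(εs + |εd|) = 5/9.
So producers capture 5/9 of the subsidy.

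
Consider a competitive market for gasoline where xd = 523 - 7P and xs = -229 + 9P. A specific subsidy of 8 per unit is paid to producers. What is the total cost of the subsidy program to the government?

Pre-subsidy: 523 - 7P = -229 + 9P gives P* = 47, x* = 194.
With the subsidy, sellers receive Ps = Pb + 8 for each unit, where Pb is the price buyers pay.
Supply in terms of Pb becomes xs = -229 + 9(Pb + 8) = -157 + 9Pb. Setting this equal to demand: 523 - 7Pb = -157 + 9Pb, so Pb = 42.5.
Sellers receive Ps = 42.5 + 8 = 50.5; x' = 523 − 7·42.5 = 225.5.
Government outlay = subsidy × quantity = 8 × 225.5 = 1804.

Government cost = 1804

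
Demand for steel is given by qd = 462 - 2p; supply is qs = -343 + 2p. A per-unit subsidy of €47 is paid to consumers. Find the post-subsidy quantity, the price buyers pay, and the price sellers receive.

Pre-subsidy: 462 - 2p = -343 + 2p gives p* = 201.25, q* = 59.5.
With the rebate, buyers effectively pay pb = ps − 47, where ps is the price sellers receive.
Demand in terms of ps becomes qd = 462 − 2(ps − 47) = 556 - 2ps. Setting this equal to supply: 556 - 2ps = -343 + 2ps, so ps = 224.75.
Buyers pay pb = 224.75 − 47 = 177.75; q' = -343 + 2·224.75 = 106.5.

q' = 106.5; buyers pay €177.75; sellers receive €224.75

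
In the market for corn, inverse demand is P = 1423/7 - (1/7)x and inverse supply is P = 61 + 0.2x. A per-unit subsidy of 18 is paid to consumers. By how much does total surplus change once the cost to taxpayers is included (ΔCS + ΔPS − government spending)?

Net change in total surplus = -472.5

Pre-subsidy: 1423/7 - (1/7)x = 61 + 0.2x gives x* = 415 and P* = 144.
With the rebate, buyers effectively pay Pb = Ps − 18, where Ps is the price sellers receive.
On the curves, Pb = 1423/7 - (1/7)x and Ps = 61 + 0.2x; the wedge Ps − Pb = 18 gives 61 + 0.2x − (1423/7 - (1/7)x) = 18, so x' = 467.5.
Then Pb = 1423/7 − (1/7)·467.5 = 136.5 and Ps = 61 + 0.2·467.5 = 154.5.
ΔCS = ½(415 + 467.5)(144 − 136.5) = 3309.375; ΔPS = ½(415 + 467.5)(154.5 − 144) = 4633.125.
Government spending = 18 × 467.5 = 8415.
Net change = 3309.375 + 4633.125 − 8415 = -472.5. The loss equals the DWL triangle ½·18·52.5.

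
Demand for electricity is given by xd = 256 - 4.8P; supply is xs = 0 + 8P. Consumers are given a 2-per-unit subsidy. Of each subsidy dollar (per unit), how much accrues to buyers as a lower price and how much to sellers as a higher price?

Buyers gain 1.25 per unit; sellers gain 0.75 per unit

Pre-subsidy: 256 - 4.8P = 0 + 8P gives P* = 20, x* = 160.
With the rebate, buyers effectively pay Pb = Ps − 2, where Ps is the price sellers receive.
Demand in terms of Ps becomes xd = 256 − 4.8(Ps − 2) = 265.6 - 4.8Ps. Setting this equal to supply: 265.6 - 4.8Ps = 0 + 8Ps, so Ps = 20.75.
Buyers pay Pb = 20.75 − 2 = 18.75; x' = 0 + 8·20.75 = 166.
Buyers' price falls by P* − Pb = 20 − 18.75 = 1.25; sellers' price rises by Ps − P* = 20.75 − 20 = 0.75.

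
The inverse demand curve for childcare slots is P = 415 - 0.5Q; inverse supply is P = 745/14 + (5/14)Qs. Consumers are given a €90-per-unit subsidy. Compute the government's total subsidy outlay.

Pre-subsidy: 415 - 0.5Q = 745/14 + (5/14)Q gives Q* = 5065/12 and P* = 4895/24.
With the rebate, buyers effectively pay Pb = Ps − 90, where Ps is the price sellers receive.
On the curves, Pb = 415 - 0.5Q and Ps = 745/14 + (5/14)Q; the wedge Ps − Pb = 90 gives 745/14 + (5/14)Q − (415 - 0.5Q) = 90, so Q' = 6325/12.
Then Pb = 415 − 0.5·(6325/12) = 3635/24 and Ps = 745/14 + (5/14)·(6325/12) = 5795/24.
Government outlay = subsidy × quantity = 90 × 6325/12 = 47437.5.

Government cost = €47437.5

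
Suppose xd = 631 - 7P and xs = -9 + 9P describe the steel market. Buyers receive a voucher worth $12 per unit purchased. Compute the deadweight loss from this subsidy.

Pre-subsidy: 631 - 7P = -9 + 9P gives P* = 40, x* = 351.
With the rebate, buyers effectively pay Pb = Ps − 12, where Ps is the price sellers receive.
Demand in terms of Ps becomes xd = 631 − 7(Ps − 12) = 715 - 7Ps. Setting this equal to supply: 715 - 7Ps = -9 + 9Ps, so Ps = 45.25.
Buyers pay Pb = 45.25 − 12 = 33.25; x' = -9 + 9·45.25 = 398.25.
The subsidy expands output by 398.25 − 351 = 47.25 past the efficient level; on those units the gap between marginal cost and willingness to pay runs from 0 up to 12.
DWL = ½ × 12 × 47.25 = 283.5.

Deadweight loss = $283.5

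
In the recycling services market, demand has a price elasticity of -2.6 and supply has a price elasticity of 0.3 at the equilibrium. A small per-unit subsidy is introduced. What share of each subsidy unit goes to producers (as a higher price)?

Producer share = 26/29

For a small subsidy around the equilibrium, the benefit split depends on the relative slopes, which at a point are proportional to the elasticities.
Buyer share = εs/(εs + |εd|) = 0.3/(0.3 + 2.6) = 3/29; seller share = |εd|/(εs + |εd|) = 26/29.
So producers capture 26/29 of the subsidy.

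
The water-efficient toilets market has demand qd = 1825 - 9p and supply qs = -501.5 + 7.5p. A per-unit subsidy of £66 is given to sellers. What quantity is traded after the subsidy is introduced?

q' = 826

Pre-subsidy: 1825 - 9p = -501.5 + 7.5p gives p* = 141, q* = 556.
With the subsidy, sellers receive ps = pb + 66 for each unit, where pb is the price buyers pay.
Supply in terms of pb becomes qs = -501.5 + 7.5(pb + 66) = -6.5 + 7.5pb. Setting this equal to demand: 1825 - 9pb = -6.5 + 7.5pb, so pb = 111.
Sellers receive ps = 111 + 66 = 177; q' = 1825 − 9·111 = 826.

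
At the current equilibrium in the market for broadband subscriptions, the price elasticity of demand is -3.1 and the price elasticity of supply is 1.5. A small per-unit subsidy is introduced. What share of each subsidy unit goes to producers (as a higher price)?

For a small subsidy around the equilibrium, the benefit split depends on the relative slopes, which at a point are proportional to the elasticities.
Buyer share = εs/(εs + |εd|) = 1.5/(1.5 + 3.1) = 15/46; seller share = |εd|/(εs + |εd|) = 31/46.
So producers capture 31/46 of the subsidy.

Producer share = 31/46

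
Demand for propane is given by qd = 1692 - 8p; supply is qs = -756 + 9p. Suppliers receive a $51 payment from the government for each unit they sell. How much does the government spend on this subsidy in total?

Government cost = $38556

Pre-subsidy: 1692 - 8p = -756 + 9p gives p* = 144, q* = 540.
With the subsidy, sellers receive ps = pb + 51 for each unit, where pb is the price buyers pay.
Supply in terms of pb becomes qs = -756 + 9(pb + 51) = -297 + 9pb. Setting this equal to demand: 1692 - 8pb = -297 + 9pb, so pb = 117.
Sellers receive ps = 117 + 51 = 168; q' = 1692 − 8·117 = 756.
Government outlay = subsidy × quantity = 51 × 756 = 38556.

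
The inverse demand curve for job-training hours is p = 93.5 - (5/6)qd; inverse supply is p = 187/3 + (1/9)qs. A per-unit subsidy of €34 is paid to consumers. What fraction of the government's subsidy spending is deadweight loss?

DWL / government spending = 6/23

Pre-subsidy: 93.5 - (5/6)q = 187/3 + (1/9)q gives q* = 33 and p* = 66.
With the rebate, buyers effectively pay pb = ps − 34, where ps is the price sellers receive.
On the curves, pb = 93.5 - (5/6)q and ps = 187/3 + (1/9)q; the wedge ps − pb = 34 gives 187/3 + (1/9)q − (93.5 - (5/6)q) = 34, so q' = 69.
Then pb = 93.5 − (5/6)·69 = 36 and ps = 187/3 + (1/9)·69 = 70.
ΔCS = ½(33 + 69)(66 − 36) = 1530; ΔPS = ½(33 + 69)(70 − 66) = 204.
Government spending = 34 × 69 = 2346.
DWL = ½ × 34 × (69 − 33) = 612; fraction = 612 / 2346 = 6/23.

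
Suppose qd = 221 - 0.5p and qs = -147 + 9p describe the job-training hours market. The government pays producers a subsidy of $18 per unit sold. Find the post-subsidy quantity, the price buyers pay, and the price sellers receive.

Pre-subsidy: 221 - 0.5p = -147 + 9p gives p* = 736/19, q* = 3831/19.
With the subsidy, sellers receive ps = pb + 18 for each unit, where pb is the price buyers pay.
Supply in terms of pb becomes qs = -147 + 9(pb + 18) = 15 + 9pb. Setting this equal to demand: 221 - 0.5pb = 15 + 9pb, so pb = 412/19.
Sellers receive ps = 412/19 + 18 = 754/19; q' = 221 − 0.5·(412/19) = 3993/19.

q' = 3993/19; buyers pay 412/19; sellers receive 754/19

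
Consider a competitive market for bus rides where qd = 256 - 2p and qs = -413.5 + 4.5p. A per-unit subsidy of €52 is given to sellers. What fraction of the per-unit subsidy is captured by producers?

Producer share = 4/13

Pre-subsidy: 256 - 2p = -413.5 + 4.5p gives p* = 103, q* = 50.
With the subsidy, sellers receive ps = pb + 52 for each unit, where pb is the price buyers pay.
Supply in terms of pb becomes qs = -413.5 + 4.5(pb + 52) = -179.5 + 4.5pb. Setting this equal to demand: 256 - 2pb = -179.5 + 4.5pb, so pb = 67.
Sellers receive ps = 67 + 52 = 119; q' = 256 − 2·67 = 122.
Buyers' price falls by p* − pb = 103 − 67 = 36; sellers' price rises by ps − p* = 119 − 103 = 16.
So producers capture 16/52 = 4/13 of each unit of subsidy.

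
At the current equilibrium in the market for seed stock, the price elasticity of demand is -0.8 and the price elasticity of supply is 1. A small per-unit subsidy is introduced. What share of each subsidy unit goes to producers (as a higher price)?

Producer share = 4/9

For a small subsidy around the equilibrium, the benefit split depends on the relative slopes, which at a point are proportional to the elasticities.
Buyer share = εs/(εs + |εd|) = 1/(1 + 0.8) = 5/9; seller share = |εd|/(εs + |εd|) = 4/9.
So producers capture 4/9 of the subsidy.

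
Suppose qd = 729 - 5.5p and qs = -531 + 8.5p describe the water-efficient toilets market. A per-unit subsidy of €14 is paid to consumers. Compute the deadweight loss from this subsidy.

Deadweight loss = €327.25

Pre-subsidy: 729 - 5.5p = -531 + 8.5p gives p* = 90, q* = 234.
With the rebate, buyers effectively pay pb = ps − 14, where ps is the price sellers receive.
Demand in terms of ps becomes qd = 729 − 5.5(ps − 14) = 806 - 5.5ps. Setting this equal to supply: 806 - 5.5ps = -531 + 8.5ps, so ps = 95.5.
Buyers pay pb = 95.5 − 14 = 81.5; q' = -531 + 8.5·95.5 = 280.75.
The subsidy expands output by 280.75 − 234 = 46.75 past the efficient level; on those units the gap between marginal cost and willingness to pay runs from 0 up to 14.
DWL = ½ × 14 × 46.75 = 327.25.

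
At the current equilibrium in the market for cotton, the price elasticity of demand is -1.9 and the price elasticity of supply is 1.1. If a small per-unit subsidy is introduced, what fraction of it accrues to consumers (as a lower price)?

For a small subsidy around the equilibrium, the benefit split depends on the relative slopes, which at a point are proportional to the elasticities.
Buyer share = εs/(εs + |εd|) = 1.1/(1.1 + 1.9) = 11/30; seller share = |εd|/(εs + |εd|) = 19/30.

Consumer share = 11/30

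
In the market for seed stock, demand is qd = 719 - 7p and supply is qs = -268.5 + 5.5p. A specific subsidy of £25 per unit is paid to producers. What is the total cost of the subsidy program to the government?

Pre-subsidy: 719 - 7p = -268.5 + 5.5p gives p* = 79, q* = 166.
With the subsidy, sellers receive ps = pb + 25 for each unit, where pb is the price buyers pay.
Supply in terms of pb becomes qs = -268.5 + 5.5(pb + 25) = -131 + 5.5pb. Setting this equal to demand: 719 - 7pb = -131 + 5.5pb, so pb = 68.
Sellers receive ps = 68 + 25 = 93; q' = 719 − 7·68 = 243.
Government outlay = subsidy × quantity = 25 × 243 = 6075.

Government cost = £6075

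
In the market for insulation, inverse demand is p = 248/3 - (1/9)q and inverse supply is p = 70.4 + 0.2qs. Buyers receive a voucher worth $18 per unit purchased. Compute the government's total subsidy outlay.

Pre-subsidy: 248/3 - (1/9)q = 70.4 + 0.2q gives q* = 276/7 and p* = 548/7.
With the rebate, buyers effectively pay pb = ps − 18, where ps is the price sellers receive.
On the curves, pb = 248/3 - (1/9)q and ps = 70.4 + 0.2q; the wedge ps − pb = 18 gives 70.4 + 0.2q − (248/3 - (1/9)q) = 18, so q' = 681/7.
Then pb = 248/3 − (1/9)·(681/7) = 503/7 and ps = 70.4 + 0.2·(681/7) = 629/7.
Government outlay = subsidy × quantity = 18 × 681/7 = 12258/7.

Government cost = 12258/7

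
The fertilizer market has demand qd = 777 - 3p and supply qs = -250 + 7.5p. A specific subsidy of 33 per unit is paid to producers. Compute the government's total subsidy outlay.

Government cost = 128040/7

Pre-subsidy: 777 - 3p = -250 + 7.5p gives p* = 2054/21, q* = 3385/7.
With the subsidy, sellers receive ps = pb + 33 for each unit, where pb is the price buyers pay.
Supply in terms of pb becomes qs = -250 + 7.5(pb + 33) = -2.5 + 7.5pb. Setting this equal to demand: 777 - 3pb = -2.5 + 7.5pb, so pb = 1559/21.
Sellers receive ps = 1559/21 + 33 = 2252/21; q' = 777 − 3·(1559/21) = 3880/7.
Government outlay = subsidy × quantity = 33 × 3880/7 = 128040/7.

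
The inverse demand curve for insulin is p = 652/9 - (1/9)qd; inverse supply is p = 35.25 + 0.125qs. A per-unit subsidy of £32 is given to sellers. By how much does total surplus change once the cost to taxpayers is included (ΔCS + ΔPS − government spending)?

Net change in total surplus = -36864/17

Pre-subsidy: 652/9 - (1/9)q = 35.25 + 0.125q gives q* = 2678/17 and p* = 934/17.
With the subsidy, sellers receive ps = pb + 32 for each unit, where pb is the price buyers pay.
On the curves, pb = 652/9 - (1/9)q and ps = 35.25 + 0.125q; the wedge ps − pb = 32 gives 35.25 + 0.125q − (652/9 - (1/9)q) = 32, so q' = 4982/17.
Then pb = 652/9 − (1/9)·(4982/17) = 678/17 and ps = 35.25 + 0.125·(4982/17) = 1222/17.
ΔCS = ½(2678/17 + 4982/17)(934/17 − 678/17) = 980480/289; ΔPS = ½(2678/17 + 4982/17)(1222/17 − 934/17) = 1103040/289.
Government spending = 32 × 4982/17 = 159424/17.
Net change = 980480/289 + 1103040/289 − 159424/17 = -36864/17. The loss equals the DWL triangle ½·32·2304/17.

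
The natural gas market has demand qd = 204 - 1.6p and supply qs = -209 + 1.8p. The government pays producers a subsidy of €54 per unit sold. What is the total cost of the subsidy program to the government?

Pre-subsidy: 204 - 1.6p = -209 + 1.8p gives p* = 2065/17, q* = 164/17.
With the subsidy, sellers receive ps = pb + 54 for each unit, where pb is the price buyers pay.
Supply in terms of pb becomes qs = -209 + 1.8(pb + 54) = -111.8 + 1.8pb. Setting this equal to demand: 204 - 1.6pb = -111.8 + 1.8pb, so pb = 1579/17.
Sellers receive ps = 1579/17 + 54 = 2497/17; q' = 204 − 1.6·(1579/17) = 4708/85.
Government outlay = subsidy × quantity = 54 × 4708/85 = 254232/85.

Government cost = 254232/85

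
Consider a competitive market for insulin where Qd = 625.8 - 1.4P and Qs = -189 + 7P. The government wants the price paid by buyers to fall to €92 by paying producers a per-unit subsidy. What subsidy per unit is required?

At a buyer price of 92, quantity demanded is 625.8 − 1.4·92 = 497.
Sellers supply 497 only when they receive Ps with -189 + 7·Ps = 497, i.e. Ps = 98.
s = Ps − Pb = 98 − 92 = 6.

Required subsidy s = €6 per unit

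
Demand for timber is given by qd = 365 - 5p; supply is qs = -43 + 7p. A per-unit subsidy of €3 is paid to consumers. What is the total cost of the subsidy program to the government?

Government cost = €611.25

Pre-subsidy: 365 - 5p = -43 + 7p gives p* = 34, q* = 195.
With the rebate, buyers effectively pay pb = ps − 3, where ps is the price sellers receive.
Demand in terms of ps becomes qd = 365 − 5(ps − 3) = 380 - 5ps. Setting this equal to supply: 380 - 5ps = -43 + 7ps, so ps = 35.25.
Buyers pay pb = 35.25 − 3 = 32.25; q' = -43 + 7·35.25 = 203.75.
Government outlay = subsidy × quantity = 3 × 203.75 = 611.25.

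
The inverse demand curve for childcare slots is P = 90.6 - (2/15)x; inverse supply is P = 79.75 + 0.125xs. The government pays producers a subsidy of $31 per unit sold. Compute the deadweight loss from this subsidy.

Pre-subsidy: 90.6 - (2/15)x = 79.75 + 0.125x gives x* = 42 and P* = 85.
With the subsidy, sellers receive Ps = Pb + 31 for each unit, where Pb is the price buyers pay.
On the curves, Pb = 90.6 - (2/15)x and Ps = 79.75 + 0.125x; the wedge Ps − Pb = 31 gives 79.75 + 0.125x − (90.6 - (2/15)x) = 31, so x' = 162.
Then Pb = 90.6 − (2/15)·162 = 69 and Ps = 79.75 + 0.125·162 = 100.
The subsidy expands output by 162 − 42 = 120 past the efficient level; on those units the gap between marginal cost and willingness to pay runs from 0 up to 31.
DWL = ½ × 31 × 120 = 1860.

Deadweight loss = $1860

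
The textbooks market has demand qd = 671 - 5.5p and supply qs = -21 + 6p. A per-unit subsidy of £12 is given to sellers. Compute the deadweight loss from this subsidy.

Pre-subsidy: 671 - 5.5p = -21 + 6p gives p* = 1384/23, q* = 7821/23.
With the subsidy, sellers receive ps = pb + 12 for each unit, where pb is the price buyers pay.
Supply in terms of pb becomes qs = -21 + 6(pb + 12) = 51 + 6pb. Setting this equal to demand: 671 - 5.5pb = 51 + 6pb, so pb = 1240/23.
Sellers receive ps = 1240/23 + 12 = 1516/23; q' = 671 − 5.5·(1240/23) = 8613/23.
The subsidy expands output by 8613/23 − 7821/23 = 792/23 past the efficient level; on those units the gap between marginal cost and willingness to pay runs from 0 up to 12.
DWL = ½ × 12 × 792/23 = 4752/23.

Deadweight loss = 4752/23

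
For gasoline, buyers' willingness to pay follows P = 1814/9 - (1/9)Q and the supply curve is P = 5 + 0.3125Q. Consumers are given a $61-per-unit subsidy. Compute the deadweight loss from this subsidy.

Deadweight loss = $4392

Pre-subsidy: 1814/9 - (1/9)Q = 5 + 0.3125Q gives Q* = 464 and P* = 150.
With the rebate, buyers effectively pay Pb = Ps − 61, where Ps is the price sellers receive.
On the curves, Pb = 1814/9 - (1/9)Q and Ps = 5 + 0.3125Q; the wedge Ps − Pb = 61 gives 5 + 0.3125Q − (1814/9 - (1/9)Q) = 61, so Q' = 608.
Then Pb = 1814/9 − (1/9)·608 = 134 and Ps = 5 + 0.3125·608 = 195.
The subsidy expands output by 608 − 464 = 144 past the efficient level; on those units the gap between marginal cost and willingness to pay runs from 0 up to 61.
DWL = ½ × 61 × 144 = 4392.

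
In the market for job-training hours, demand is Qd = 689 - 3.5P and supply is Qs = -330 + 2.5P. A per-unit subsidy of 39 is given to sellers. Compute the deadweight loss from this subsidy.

Pre-subsidy: 689 - 3.5P = -330 + 2.5P gives P* = 1019/6, Q* = 1135/12.
With the subsidy, sellers receive Ps = Pb + 39 for each unit, where Pb is the price buyers pay.
Supply in terms of Pb becomes Qs = -330 + 2.5(Pb + 39) = -232.5 + 2.5Pb. Setting this equal to demand: 689 - 3.5Pb = -232.5 + 2.5Pb, so Pb = 1843/12.
Sellers receive Ps = 1843/12 + 39 = 2311/12; Q' = 689 − 3.5·(1843/12) = 3635/24.
The subsidy expands output by 3635/24 − 1135/12 = 56.875 past the efficient level; on those units the gap between marginal cost and willingness to pay runs from 0 up to 39.
DWL = ½ × 39 × 56.875 = 1109.0625.

Deadweight loss = 1109.0625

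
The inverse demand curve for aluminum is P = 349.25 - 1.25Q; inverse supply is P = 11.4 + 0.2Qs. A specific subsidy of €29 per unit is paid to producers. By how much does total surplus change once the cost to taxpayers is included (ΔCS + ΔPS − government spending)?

Pre-subsidy: 349.25 - 1.25Q = 11.4 + 0.2Q gives Q* = 233 and P* = 58.
With the subsidy, sellers receive Ps = Pb + 29 for each unit, where Pb is the price buyers pay.
On the curves, Pb = 349.25 - 1.25Q and Ps = 11.4 + 0.2Q; the wedge Ps − Pb = 29 gives 11.4 + 0.2Q − (349.25 - 1.25Q) = 29, so Q' = 253.
Then Pb = 349.25 − 1.25·253 = 33 and Ps = 11.4 + 0.2·253 = 62.
ΔCS = ½(233 + 253)(58 − 33) = 6075; ΔPS = ½(233 + 253)(62 − 58) = 972.
Government spending = 29 × 253 = 7337.
Net change = 6075 + 972 − 7337 = -290. The loss equals the DWL triangle ½·29·20.

Net change in total surplus = -€290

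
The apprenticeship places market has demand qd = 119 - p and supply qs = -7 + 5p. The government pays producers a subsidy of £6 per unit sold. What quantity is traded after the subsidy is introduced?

q' = 103

Pre-subsidy: 119 - p = -7 + 5p gives p* = 21, q* = 98.
With the subsidy, sellers receive ps = pb + 6 for each unit, where pb is the price buyers pay.
Supply in terms of pb becomes qs = -7 + 5(pb + 6) = 23 + 5pb. Setting this equal to demand: 119 - pb = 23 + 5pb, so pb = 16.
Sellers receive ps = 16 + 6 = 22; q' = 119 − 1·16 = 103.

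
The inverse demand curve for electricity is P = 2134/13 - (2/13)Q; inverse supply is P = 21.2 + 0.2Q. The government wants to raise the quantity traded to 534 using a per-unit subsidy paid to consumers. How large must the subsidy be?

Required subsidy s = 46 per unit

At Q = 534, from the demand curve buyers pay Pb = 2134/13 − (2/13)·534 = 82; from the supply curve sellers need Ps = 21.2 + 0.2·534 = 128.
The subsidy must fill the gap: s = Ps − Pb = 128 − 82 = 46.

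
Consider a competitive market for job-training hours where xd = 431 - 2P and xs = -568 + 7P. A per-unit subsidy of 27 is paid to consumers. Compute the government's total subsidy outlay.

Government cost = 6777

Pre-subsidy: 431 - 2P = -568 + 7P gives P* = 111, x* = 209.
With the rebate, buyers effectively pay Pb = Ps − 27, where Ps is the price sellers receive.
Demand in terms of Ps becomes xd = 431 − 2(Ps − 27) = 485 - 2Ps. Setting this equal to supply: 485 - 2Ps = -568 + 7Ps, so Ps = 117.
Buyers pay Pb = 117 − 27 = 90; x' = -568 + 7·117 = 251.
Government outlay = subsidy × quantity = 27 × 251 = 6777.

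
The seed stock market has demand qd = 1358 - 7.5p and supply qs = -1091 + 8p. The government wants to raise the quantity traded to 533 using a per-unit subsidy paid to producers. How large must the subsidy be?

At q = 533, invert demand for the buyer price: pb = (1358 − 533)/7.5 = 110; invert supply for the seller price: ps = (533 − (-1091))/8 = 203.
The subsidy must fill the gap: s = ps − pb = 203 − 110 = 93.

Required subsidy s = 93 per unit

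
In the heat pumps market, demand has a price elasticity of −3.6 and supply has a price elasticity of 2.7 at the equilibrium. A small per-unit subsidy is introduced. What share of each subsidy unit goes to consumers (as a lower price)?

Consumer share = 3/7

For a small subsidy around the equilibrium, the benefit split depends on the relative slopes, which at a point are proportional to the elasticities.
Buyer share = εs/(εs + |εd|) = 2.7/(2.7 + 3.6) = 3/7; seller share = |εd|/(εs + |εd|) = 4/7.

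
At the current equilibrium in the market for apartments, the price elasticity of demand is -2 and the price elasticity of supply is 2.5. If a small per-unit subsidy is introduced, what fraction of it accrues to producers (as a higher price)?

Producer share = 4/9

For a small subsidy around the equilibrium, the benefit split depends on the relative slopes, which at a point are proportional to the elasticities.
Buyer share = εs/(εs + |εd|) = 2.5/(2.5 + 2) = 5/9; seller share = |εd|/(εs + |εd|) = 4/9.
So producers capture 4/9 of the subsidy.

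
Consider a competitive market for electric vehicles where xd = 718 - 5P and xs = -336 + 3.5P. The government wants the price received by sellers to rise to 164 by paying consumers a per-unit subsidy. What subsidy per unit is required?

Required subsidy s = 68 per unit

At a seller price of 164, quantity supplied is -336 + 3.5·164 = 238.
Buyers absorb 238 only when they pay Pb with 718 − 5·Pb = 238, i.e. Pb = 96.
s = Ps − Pb = 164 − 96 = 68.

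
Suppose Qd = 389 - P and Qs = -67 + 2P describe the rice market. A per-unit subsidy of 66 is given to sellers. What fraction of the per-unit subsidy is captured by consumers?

Consumer share = 2/3

Pre-subsidy: 389 - P = -67 + 2P gives P* = 152, Q* = 237.
With the subsidy, sellers receive Ps = Pb + 66 for each unit, where Pb is the price buyers pay.
Supply in terms of Pb becomes Qs = -67 + 2(Pb + 66) = 65 + 2Pb. Setting this equal to demand: 389 - Pb = 65 + 2Pb, so Pb = 108.
Sellers receive Ps = 108 + 66 = 174; Q' = 389 − 1·108 = 281.
Buyers' price falls by P* − Pb = 152 − 108 = 44; sellers' price rises by Ps − P* = 174 − 152 = 22.
So consumers capture 44/66 = 2/3 of each unit of subsidy.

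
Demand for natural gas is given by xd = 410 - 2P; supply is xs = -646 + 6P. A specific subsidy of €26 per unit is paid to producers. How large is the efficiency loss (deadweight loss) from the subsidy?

Pre-subsidy: 410 - 2P = -646 + 6P gives P* = 132, x* = 146.
With the subsidy, sellers receive Ps = Pb + 26 for each unit, where Pb is the price buyers pay.
Supply in terms of Pb becomes xs = -646 + 6(Pb + 26) = -490 + 6Pb. Setting this equal to demand: 410 - 2Pb = -490 + 6Pb, so Pb = 112.5.
Sellers receive Ps = 112.5 + 26 = 138.5; x' = 410 − 2·112.5 = 185.
The subsidy expands output by 185 − 146 = 39 past the efficient level; on those units the gap between marginal cost and willingness to pay runs from 0 up to 26.
DWL = ½ × 26 × 39 = 507.

Deadweight loss = €507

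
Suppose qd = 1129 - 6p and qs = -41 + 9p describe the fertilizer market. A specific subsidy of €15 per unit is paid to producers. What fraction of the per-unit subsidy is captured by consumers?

Pre-subsidy: 1129 - 6p = -41 + 9p gives p* = 78, q* = 661.
With the subsidy, sellers receive ps = pb + 15 for each unit, where pb is the price buyers pay.
Supply in terms of pb becomes qs = -41 + 9(pb + 15) = 94 + 9pb. Setting this equal to demand: 1129 - 6pb = 94 + 9pb, so pb = 69.
Sellers receive ps = 69 + 15 = 84; q' = 1129 − 6·69 = 715.
Buyers' price falls by p* − pb = 78 − 69 = 9; sellers' price rises by ps − p* = 84 − 78 = 6.
So consumers capture 9/15 = 0.6 of each unit of subsidy.

Consumer share = 0.6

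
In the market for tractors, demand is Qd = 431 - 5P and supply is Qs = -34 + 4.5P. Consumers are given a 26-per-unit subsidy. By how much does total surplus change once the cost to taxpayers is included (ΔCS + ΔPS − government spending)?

Pre-subsidy: 431 - 5P = -34 + 4.5P gives P* = 930/19, Q* = 3539/19.
With the rebate, buyers effectively pay Pb = Ps − 26, where Ps is the price sellers receive.
Demand in terms of Ps becomes Qd = 431 − 5(Ps − 26) = 561 - 5Ps. Setting this equal to supply: 561 - 5Ps = -34 + 4.5Ps, so Ps = 1190/19.
Buyers pay Pb = 1190/19 − 26 = 696/19; Q' = -34 + 4.5·(1190/19) = 4709/19.
ΔCS = ½(3539/19 + 4709/19)(930/19 − 696/19) = 965016/361; ΔPS = ½(3539/19 + 4709/19)(1190/19 − 930/19) = 1072240/361.
Government spending = 26 × 4709/19 = 122434/19.
Net change = 965016/361 + 1072240/361 − 122434/19 = -15210/19. The loss equals the DWL triangle ½·26·1170/19.

Net change in total surplus = -15210/19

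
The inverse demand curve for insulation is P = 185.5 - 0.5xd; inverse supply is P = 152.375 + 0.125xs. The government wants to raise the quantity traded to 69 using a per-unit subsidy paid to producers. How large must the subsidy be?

At x = 69, from the demand curve buyers pay Pb = 185.5 − 0.5·69 = 151; from the supply curve sellers need Ps = 152.375 + 0.125·69 = 161.
The subsidy must fill the gap: s = Ps − Pb = 161 − 151 = 10.

Required subsidy s = 10 per unit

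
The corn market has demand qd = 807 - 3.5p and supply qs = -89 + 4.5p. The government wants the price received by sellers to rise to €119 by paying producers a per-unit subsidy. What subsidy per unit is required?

At a seller price of 119, quantity supplied is -89 + 4.5·119 = 446.5.
Buyers absorb 446.5 only when they pay pb with 807 − 3.5·pb = 446.5, i.e. pb = 103.
s = ps − pb = 119 − 103 = 16.

Required subsidy s = €16 per unit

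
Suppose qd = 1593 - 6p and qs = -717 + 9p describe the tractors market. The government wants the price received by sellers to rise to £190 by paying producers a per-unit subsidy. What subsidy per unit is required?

At a seller price of 190, quantity supplied is -717 + 9·190 = 993.
Buyers absorb 993 only when they pay pb with 1593 − 6·pb = 993, i.e. pb = 100.
s = ps − pb = 190 − 100 = 90.

Required subsidy s = £90 per unit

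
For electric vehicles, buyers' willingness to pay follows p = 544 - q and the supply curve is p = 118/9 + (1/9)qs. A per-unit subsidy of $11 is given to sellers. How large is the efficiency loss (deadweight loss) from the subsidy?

Deadweight loss = $54.45

Pre-subsidy: 544 - q = 118/9 + (1/9)q gives q* = 477.8 and p* = 66.2.
With the subsidy, sellers receive ps = pb + 11 for each unit, where pb is the price buyers pay.
On the curves, pb = 544 - q and ps = 118/9 + (1/9)q; the wedge ps − pb = 11 gives 118/9 + (1/9)q − (544 - q) = 11, so q' = 487.7.
Then pb = 544 − 1·487.7 = 56.3 and ps = 118/9 + (1/9)·487.7 = 67.3.
The subsidy expands output by 487.7 − 477.8 = 9.9 past the efficient level; on those units the gap between marginal cost and willingness to pay runs from 0 up to 11.
DWL = ½ × 11 × 9.9 = 54.45.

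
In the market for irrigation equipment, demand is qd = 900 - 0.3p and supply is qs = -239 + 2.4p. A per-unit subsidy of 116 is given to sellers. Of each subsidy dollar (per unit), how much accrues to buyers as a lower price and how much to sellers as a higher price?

Pre-subsidy: 900 - 0.3p = -239 + 2.4p gives p* = 11390/27, q* = 6961/9.
With the subsidy, sellers receive ps = pb + 116 for each unit, where pb is the price buyers pay.
Supply in terms of pb becomes qs = -239 + 2.4(pb + 116) = 39.4 + 2.4pb. Setting this equal to demand: 900 - 0.3pb = 39.4 + 2.4pb, so pb = 8606/27.
Sellers receive ps = 8606/27 + 116 = 11738/27; q' = 900 − 0.3·(8606/27) = 36197/45.
Buyers' price falls by p* − pb = 11390/27 − 8606/27 = 928/9; sellers' price rises by ps − p* = 11738/27 − 11390/27 = 116/9.

Buyers gain 928/9 per unit; sellers gain 116/9 per unit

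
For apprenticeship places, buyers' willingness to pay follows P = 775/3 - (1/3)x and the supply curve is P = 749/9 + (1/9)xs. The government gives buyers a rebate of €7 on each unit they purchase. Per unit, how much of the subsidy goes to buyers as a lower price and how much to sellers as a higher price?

Buyers gain €5.25 per unit; sellers gain €1.75 per unit

Pre-subsidy: 775/3 - (1/3)x = 749/9 + (1/9)x gives x* = 394 and P* = 127.
With the rebate, buyers effectively pay Pb = Ps − 7, where Ps is the price sellers receive.
On the curves, Pb = 775/3 - (1/3)x and Ps = 749/9 + (1/9)x; the wedge Ps − Pb = 7 gives 749/9 + (1/9)x − (775/3 - (1/3)x) = 7, so x' = 409.75.
Then Pb = 775/3 − (1/3)·409.75 = 121.75 and Ps = 749/9 + (1/9)·409.75 = 128.75.
Buyers' price falls by P* − Pb = 127 − 121.75 = 5.25; sellers' price rises by Ps − P* = 128.75 − 127 = 1.75.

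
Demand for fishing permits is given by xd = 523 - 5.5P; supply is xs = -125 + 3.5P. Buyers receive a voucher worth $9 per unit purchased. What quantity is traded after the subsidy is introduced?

Pre-subsidy: 523 - 5.5P = -125 + 3.5P gives P* = 72, x* = 127.
With the rebate, buyers effectively pay Pb = Ps − 9, where Ps is the price sellers receive.
Demand in terms of Ps becomes xd = 523 − 5.5(Ps − 9) = 572.5 - 5.5Ps. Setting this equal to supply: 572.5 - 5.5Ps = -125 + 3.5Ps, so Ps = 77.5.
Buyers pay Pb = 77.5 − 9 = 68.5; x' = -125 + 3.5·77.5 = 146.25.

x' = 146.25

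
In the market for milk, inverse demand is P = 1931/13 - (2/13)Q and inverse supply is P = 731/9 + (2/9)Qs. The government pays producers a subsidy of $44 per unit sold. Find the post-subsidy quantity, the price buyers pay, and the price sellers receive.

Q' = 296; buyers pay $103; sellers receive $147

Pre-subsidy: 1931/13 - (2/13)Q = 731/9 + (2/9)Q gives Q* = 179 and P* = 121.
With the subsidy, sellers receive Ps = Pb + 44 for each unit, where Pb is the price buyers pay.
On the curves, Pb = 1931/13 - (2/13)Q and Ps = 731/9 + (2/9)Q; the wedge Ps − Pb = 44 gives 731/9 + (2/9)Q − (1931/13 - (2/13)Q) = 44, so Q' = 296.
Then Pb = 1931/13 − (2/13)·296 = 103 and Ps = 731/9 + (2/9)·296 = 147.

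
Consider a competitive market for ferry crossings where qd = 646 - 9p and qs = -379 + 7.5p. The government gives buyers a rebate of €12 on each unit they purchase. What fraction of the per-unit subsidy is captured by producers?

Pre-subsidy: 646 - 9p = -379 + 7.5p gives p* = 2050/33, q* = 956/11.
With the rebate, buyers effectively pay pb = ps − 12, where ps is the price sellers receive.
Demand in terms of ps becomes qd = 646 − 9(ps − 12) = 754 - 9ps. Setting this equal to supply: 754 - 9ps = -379 + 7.5ps, so ps = 206/3.
Buyers pay pb = 206/3 − 12 = 170/3; q' = -379 + 7.5·(206/3) = 136.
Buyers' price falls by p* − pb = 2050/33 − 170/3 = 60/11; sellers' price rises by ps − p* = 206/3 − 2050/33 = 72/11.
So producers capture (72/11)/12 = 6/11 of each unit of subsidy.

Producer share = 6/11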